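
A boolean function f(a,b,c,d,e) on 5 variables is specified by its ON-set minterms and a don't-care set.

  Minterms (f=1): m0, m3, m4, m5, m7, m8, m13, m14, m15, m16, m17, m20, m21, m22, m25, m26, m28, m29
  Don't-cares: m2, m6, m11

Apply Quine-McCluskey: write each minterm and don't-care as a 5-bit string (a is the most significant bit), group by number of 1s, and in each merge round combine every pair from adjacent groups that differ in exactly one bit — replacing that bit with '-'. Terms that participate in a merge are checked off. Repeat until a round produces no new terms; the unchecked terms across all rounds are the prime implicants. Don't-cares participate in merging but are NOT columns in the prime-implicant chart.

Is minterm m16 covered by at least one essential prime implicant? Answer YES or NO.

Round 0: 00000✓ 00010✓ 00011✓ 00100✓ 00101✓ 00110✓ 00111✓ 01000✓ 01011✓ 01101✓ 01110✓ 01111✓ 10000✓ 10001✓ 10100✓ 10101✓ 10110✓ 11001✓ 11010 11100✓ 11101✓
Round 1: -0000✓ -0100✓ -0101✓ -0110✓ -1101✓ 0-000 0-011✓ 0-101✓ 0-110✓ 0-111✓ 00-00✓ 00-10✓ 00-11✓ 000-0✓ 0001-✓ 001-0✓ 001-1✓ 0010-✓ 0011-✓ 01-11✓ 011-1✓ 0111-✓ 1-001✓ 1-100✓ 1-101✓ 10-00✓ 10-01✓ 1000-✓ 101-0✓ 1010-✓ 11-01✓ 1110-✓
Round 2: --101 -0-00 -01-0 -010- 0--11 0-1-1 0-11- 00--0 00-1- 001-- 1--01 1-10- 10-0-
PIs = {--101, -0-00, -01-0, -010-, 0--11, 0-000, 0-1-1, 0-11-, 00--0, 00-1-, 001--, 1--01, 1-10-, 10-0-, 11010}
Coverage chart:
  m0: -0-00,0-000,00--0
  m3: 0--11,00-1-
  m4: -0-00,-01-0,-010-,00--0,001--
  m5: --101,-010-,0-1-1,001--
  m7: 0--11,0-1-1,0-11-,00-1-,001--
  m8: 0-000 ←essential
  m13: --101,0-1-1
  m14: 0-11- ←essential
  m15: 0--11,0-1-1,0-11-
  m16: -0-00,10-0-
  m17: 1--01,10-0-
  m20: -0-00,-01-0,-010-,1-10-,10-0-
  m21: --101,-010-,1--01,1-10-,10-0-
  m22: -01-0 ←essential
  m25: 1--01 ←essential
  m26: 11010 ←essential
  m28: 1-10- ←essential
  m29: --101,1--01,1-10-
Essential: -01-0, 0-000, 0-11-, 1--01, 1-10-, 11010

NO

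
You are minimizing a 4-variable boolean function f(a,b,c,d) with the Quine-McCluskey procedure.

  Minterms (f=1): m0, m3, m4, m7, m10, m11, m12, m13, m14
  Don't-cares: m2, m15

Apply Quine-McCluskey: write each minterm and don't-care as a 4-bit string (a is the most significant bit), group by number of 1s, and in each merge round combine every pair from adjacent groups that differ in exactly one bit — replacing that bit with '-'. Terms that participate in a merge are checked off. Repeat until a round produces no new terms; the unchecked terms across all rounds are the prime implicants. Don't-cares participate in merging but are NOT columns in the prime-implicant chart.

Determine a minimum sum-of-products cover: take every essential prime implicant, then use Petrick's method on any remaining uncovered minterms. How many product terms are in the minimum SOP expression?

4

size-2^0 implicants → 0000(✓)  0010(✓)  0011(✓)  0100(✓)  0111(✓)  1010(✓)  1011(✓)  1100(✓)  1101(✓)  1110(✓)  1111(✓)
size-2^1 implicants → -010(✓)  -011(✓)  -100  -111(✓)  0-00  0-11(✓)  00-0  001-(✓)  1-10(✓)  1-11(✓)  101-(✓)  11-0(✓)  11-1(✓)  110-(✓)  111-(✓)
size-2^2 implicants → --11  -01-  1-1-  11--
Unchecked terms (primes): --11, -01-, -100, 0-00, 00-0, 1-1-, 11--
Minterm coverage:
  m0 ⊆ 0-00,00-0
  m3 ⊆ --11,-01-
  m4 ⊆ -100,0-00
  m7 ⊆ --11 [E]
  m10 ⊆ -01-,1-1-
  m11 ⊆ --11,-01-,1-1-
  m12 ⊆ -100,11--
  m13 ⊆ 11-- [E]
  m14 ⊆ 1-1-,11--
E = {--11, 11--}
Petrick residual → -01-, 0-00
Cover = cd + b'c + a'c'd' + ab  |cover|=4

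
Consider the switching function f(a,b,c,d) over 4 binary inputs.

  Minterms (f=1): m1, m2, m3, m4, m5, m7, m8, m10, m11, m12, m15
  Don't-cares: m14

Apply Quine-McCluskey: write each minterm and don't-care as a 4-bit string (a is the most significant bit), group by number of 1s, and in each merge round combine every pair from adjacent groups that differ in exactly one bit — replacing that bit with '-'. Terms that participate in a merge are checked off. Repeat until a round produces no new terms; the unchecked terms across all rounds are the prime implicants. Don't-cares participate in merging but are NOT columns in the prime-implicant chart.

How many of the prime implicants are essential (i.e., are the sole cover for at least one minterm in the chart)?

[col 0] 0001*, 0010*, 0011*, 0100*, 0101*, 0111*, 1000*, 1010*, 1011*, 1100*, 1110*, 1111*
[col 1] -010*, -011*, -100, -111*, 0-01*, 0-11*, 00-1*, 001-*, 01-1*, 010-, 1-00*, 1-10*, 1-11*, 10-0*, 101-*, 11-0*, 111-*
[col 2] --11, -01-, 0--1, 1--0, 1-1-
Prime implicants: --11, -01-, -100, 0--1, 010-, 1--0, 1-1-
PI chart (minterm → PIs covering it):
  1 | 0--1  (sole → essential)
  2 | -01-  (sole → essential)
  3 | --11,-01-,0--1
  4 | -100,010-
  5 | 0--1,010-
  7 | --11,0--1
  8 | 1--0  (sole → essential)
  10 | -01-,1--0,1-1-
  11 | --11,-01-,1-1-
  12 | -100,1--0
  15 | --11,1-1-
Essential prime implicants: -01-, 0--1, 1--0

3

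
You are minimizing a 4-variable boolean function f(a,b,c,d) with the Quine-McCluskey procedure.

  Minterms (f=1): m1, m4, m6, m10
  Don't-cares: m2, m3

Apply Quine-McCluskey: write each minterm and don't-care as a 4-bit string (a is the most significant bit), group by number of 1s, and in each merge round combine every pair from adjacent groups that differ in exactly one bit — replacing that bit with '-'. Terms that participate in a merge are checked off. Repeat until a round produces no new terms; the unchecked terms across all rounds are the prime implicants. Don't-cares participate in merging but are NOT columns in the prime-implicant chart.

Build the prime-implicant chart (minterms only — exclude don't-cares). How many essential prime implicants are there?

3

Round 0: 0001✓ 0010✓ 0011✓ 0100✓ 0110✓ 1010✓
Round 1: -010 0-10 00-1 001- 01-0
PIs = {-010, 0-10, 00-1, 001-, 01-0}
Coverage chart:
  m1: 00-1 ←essential
  m4: 01-0 ←essential
  m6: 0-10,01-0
  m10: -010 ←essential
Essential: -010, 00-1, 01-0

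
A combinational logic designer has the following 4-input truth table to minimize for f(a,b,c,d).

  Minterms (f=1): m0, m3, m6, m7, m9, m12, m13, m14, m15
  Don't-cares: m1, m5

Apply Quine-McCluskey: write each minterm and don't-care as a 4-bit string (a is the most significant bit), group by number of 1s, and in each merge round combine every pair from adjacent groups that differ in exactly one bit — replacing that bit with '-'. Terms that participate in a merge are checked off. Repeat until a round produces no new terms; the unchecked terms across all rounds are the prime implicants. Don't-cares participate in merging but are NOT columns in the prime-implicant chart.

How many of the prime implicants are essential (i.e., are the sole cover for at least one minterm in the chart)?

5

[col 0] 0000*, 0001*, 0011*, 0101*, 0110*, 0111*, 1001*, 1100*, 1101*, 1110*, 1111*
[col 1] -001*, -101*, -110*, -111*, 0-01*, 0-11*, 00-1*, 000-, 01-1*, 011-*, 1-01*, 11-0*, 11-1*, 110-*, 111-*
[col 2] --01, -1-1, -11-, 0--1, 11--
Prime implicants: --01, -1-1, -11-, 0--1, 000-, 11--
PI chart (minterm → PIs covering it):
  0 | 000-  (sole → essential)
  3 | 0--1  (sole → essential)
  6 | -11-  (sole → essential)
  7 | -1-1,-11-,0--1
  9 | --01  (sole → essential)
  12 | 11--  (sole → essential)
  13 | --01,-1-1,11--
  14 | -11-,11--
  15 | -1-1,-11-,11--
Essential prime implicants: --01, -11-, 0--1, 000-, 11--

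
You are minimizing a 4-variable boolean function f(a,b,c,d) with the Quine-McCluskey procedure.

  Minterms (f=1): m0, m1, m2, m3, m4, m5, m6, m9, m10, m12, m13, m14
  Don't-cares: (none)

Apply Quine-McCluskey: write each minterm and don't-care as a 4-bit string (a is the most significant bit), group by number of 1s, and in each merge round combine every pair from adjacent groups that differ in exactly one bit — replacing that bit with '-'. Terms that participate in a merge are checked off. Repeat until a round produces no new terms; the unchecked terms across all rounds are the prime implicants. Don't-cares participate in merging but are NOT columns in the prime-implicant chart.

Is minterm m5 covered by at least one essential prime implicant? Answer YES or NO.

YES

[col 0] 0000*, 0001*, 0010*, 0011*, 0100*, 0101*, 0110*, 1001*, 1010*, 1100*, 1101*, 1110*
[col 1] -001*, -010*, -100*, -101*, -110*, 0-00*, 0-01*, 0-10*, 00-0*, 00-1*, 000-*, 001-*, 01-0*, 010-*, 1-01*, 1-10*, 11-0*, 110-*
[col 2] --01, --10, -1-0, -10-, 0--0, 0-0-, 00--
Prime implicants: --01, --10, -1-0, -10-, 0--0, 0-0-, 00--
PI chart (minterm → PIs covering it):
  0 | 0--0,0-0-,00--
  1 | --01,0-0-,00--
  2 | --10,0--0,00--
  3 | 00--  (sole → essential)
  4 | -1-0,-10-,0--0,0-0-
  5 | --01,-10-,0-0-
  6 | --10,-1-0,0--0
  9 | --01  (sole → essential)
  10 | --10  (sole → essential)
  12 | -1-0,-10-
  13 | --01,-10-
  14 | --10,-1-0
Essential prime implicants: --01, --10, 00--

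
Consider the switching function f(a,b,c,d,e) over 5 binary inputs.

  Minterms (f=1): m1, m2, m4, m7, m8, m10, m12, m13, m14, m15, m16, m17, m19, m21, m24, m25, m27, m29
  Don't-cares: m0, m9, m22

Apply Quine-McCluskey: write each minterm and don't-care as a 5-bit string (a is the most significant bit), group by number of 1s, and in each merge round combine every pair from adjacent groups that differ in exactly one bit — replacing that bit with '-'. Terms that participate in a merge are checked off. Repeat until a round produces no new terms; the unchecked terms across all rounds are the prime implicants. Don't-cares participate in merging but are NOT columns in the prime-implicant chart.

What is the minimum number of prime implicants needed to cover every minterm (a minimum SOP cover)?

7

Round 0: 00000✓ 00001✓ 00010✓ 00100✓ 00111✓ 01000✓ 01001✓ 01010✓ 01100✓ 01101✓ 01110✓ 01111✓ 10000✓ 10001✓ 10011✓ 10101✓ 10110 11000✓ 11001✓ 11011✓ 11101✓
Round 1: -0000✓ -0001✓ -1000✓ -1001✓ -1101✓ 0-000✓ 0-001✓ 0-010✓ 0-100✓ 0-111 00-00✓ 000-0✓ 0000-✓ 01-00✓ 01-01✓ 01-10✓ 010-0✓ 0100-✓ 011-0✓ 011-1✓ 0110-✓ 0111-✓ 1-000✓ 1-001✓ 1-011✓ 1-101✓ 10-01✓ 100-1✓ 1000-✓ 11-01✓ 110-1✓ 1100-✓
Round 2: --000✓ --001✓ -000-✓ -1-01 -100-✓ 0--00 0-0-0 0-00-✓ 01--0 01-0- 011-- 1--01 1-0-1 1-00-✓
Round 3: --00-
PIs = {--00-, -1-01, 0--00, 0-0-0, 0-111, 01--0, 01-0-, 011--, 1--01, 1-0-1, 10110}
Coverage chart:
  m1: --00- ←essential
  m2: 0-0-0 ←essential
  m4: 0--00 ←essential
  m7: 0-111 ←essential
  m8: --00-,0--00,0-0-0,01--0,01-0-
  m10: 0-0-0,01--0
  m12: 0--00,01--0,01-0-,011--
  m13: -1-01,01-0-,011--
  m14: 01--0,011--
  m15: 0-111,011--
  m16: --00- ←essential
  m17: --00-,1--01,1-0-1
  m19: 1-0-1 ←essential
  m21: 1--01 ←essential
  m24: --00- ←essential
  m25: --00-,-1-01,1--01,1-0-1
  m27: 1-0-1 ←essential
  m29: -1-01,1--01
Essential: --00-, 0--00, 0-0-0, 0-111, 1--01, 1-0-1
Petrick residual → 011--
Min cover (7 terms): c'd' + a'd'e' + a'c'e' + a'cde + a'bc + ad'e + ac'e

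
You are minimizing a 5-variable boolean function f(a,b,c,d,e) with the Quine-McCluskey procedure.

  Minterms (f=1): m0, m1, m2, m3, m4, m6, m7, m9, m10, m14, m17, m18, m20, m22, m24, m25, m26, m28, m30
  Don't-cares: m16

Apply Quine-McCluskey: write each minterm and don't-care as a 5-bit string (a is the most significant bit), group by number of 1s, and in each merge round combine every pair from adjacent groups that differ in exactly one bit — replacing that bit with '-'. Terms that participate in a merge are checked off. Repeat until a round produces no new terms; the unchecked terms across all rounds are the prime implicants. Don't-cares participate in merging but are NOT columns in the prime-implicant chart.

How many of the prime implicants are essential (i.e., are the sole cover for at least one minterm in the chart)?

5

Round 0: 00000✓ 00001✓ 00010✓ 00011✓ 00100✓ 00110✓ 00111✓ 01001✓ 01010✓ 01110✓ 10000✓ 10001✓ 10010✓ 10100✓ 10110✓ 11000✓ 11001✓ 11010✓ 11100✓ 11110✓
Round 1: -0000✓ -0001✓ -0010✓ -0100✓ -0110✓ -1001✓ -1010✓ -1110✓ 0-001✓ 0-010✓ 0-110✓ 00-00✓ 00-10✓ 00-11✓ 000-0✓ 000-1✓ 0000-✓ 0001-✓ 001-0✓ 0011-✓ 01-10✓ 1-000✓ 1-001✓ 1-010✓ 1-100✓ 1-110✓ 10-00✓ 10-10✓ 100-0✓ 1000-✓ 101-0✓ 11-00✓ 11-10✓ 110-0✓ 1100-✓ 111-0✓
Round 2: --001 --010✓ --110✓ -0-00✓ -0-10✓ -00-0✓ -000- -01-0✓ -1-10✓ 0--10✓ 00--0✓ 00-1- 000-- 1--00✓ 1--10✓ 1-0-0✓ 1-00- 1-1-0✓ 10--0✓ 11--0✓
Round 3: ---10 -0--0 1---0
PIs = {---10, --001, -0--0, -000-, 00-1-, 000--, 1---0, 1-00-}
Coverage chart:
  m0: -0--0,-000-,000--
  m1: --001,-000-,000--
  m2: ---10,-0--0,00-1-,000--
  m3: 00-1-,000--
  m4: -0--0 ←essential
  m6: ---10,-0--0,00-1-
  m7: 00-1- ←essential
  m9: --001 ←essential
  m10: ---10 ←essential
  m14: ---10 ←essential
  m17: --001,-000-,1-00-
  m18: ---10,-0--0,1---0
  m20: -0--0,1---0
  m22: ---10,-0--0,1---0
  m24: 1---0,1-00-
  m25: --001,1-00-
  m26: ---10,1---0
  m28: 1---0 ←essential
  m30: ---10,1---0
Essential: ---10, --001, -0--0, 00-1-, 1---0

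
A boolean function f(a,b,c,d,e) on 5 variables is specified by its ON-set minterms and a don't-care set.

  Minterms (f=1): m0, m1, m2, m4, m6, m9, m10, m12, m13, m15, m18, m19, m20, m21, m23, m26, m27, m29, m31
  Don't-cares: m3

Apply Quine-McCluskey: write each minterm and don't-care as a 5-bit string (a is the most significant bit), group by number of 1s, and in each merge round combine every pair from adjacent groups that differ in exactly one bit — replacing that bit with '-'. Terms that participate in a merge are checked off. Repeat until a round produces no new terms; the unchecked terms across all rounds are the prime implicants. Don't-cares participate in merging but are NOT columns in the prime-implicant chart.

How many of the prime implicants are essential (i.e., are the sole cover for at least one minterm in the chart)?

size-2^0 implicants → 00000(✓)  00001(✓)  00010(✓)  00011(✓)  00100(✓)  00110(✓)  01001(✓)  01010(✓)  01100(✓)  01101(✓)  01111(✓)  10010(✓)  10011(✓)  10100(✓)  10101(✓)  10111(✓)  11010(✓)  11011(✓)  11101(✓)  11111(✓)
size-2^1 implicants → -0010(✓)  -0011(✓)  -0100  -1010(✓)  -1101(✓)  -1111(✓)  0-001  0-010(✓)  0-100  00-00(✓)  00-10(✓)  000-0(✓)  000-1(✓)  0000-(✓)  0001-(✓)  001-0(✓)  01-01  011-1(✓)  0110-  1-010(✓)  1-011(✓)  1-101(✓)  1-111(✓)  10-11(✓)  1001-(✓)  101-1(✓)  1010-  11-11(✓)  1101-(✓)  111-1(✓)
size-2^2 implicants → --010  -001-  -11-1  00--0  000--  1--11  1-01-  1-1-1
Unchecked terms (primes): --010, -001-, -0100, -11-1, 0-001, 0-100, 00--0, 000--, 01-01, 0110-, 1--11, 1-01-, 1-1-1, 1010-
Minterm coverage:
  m0 ⊆ 00--0,000--
  m1 ⊆ 0-001,000--
  m2 ⊆ --010,-001-,00--0,000--
  m4 ⊆ -0100,0-100,00--0
  m6 ⊆ 00--0 [E]
  m9 ⊆ 0-001,01-01
  m10 ⊆ --010 [E]
  m12 ⊆ 0-100,0110-
  m13 ⊆ -11-1,01-01,0110-
  m15 ⊆ -11-1 [E]
  m18 ⊆ --010,-001-,1-01-
  m19 ⊆ -001-,1--11,1-01-
  m20 ⊆ -0100,1010-
  m21 ⊆ 1-1-1,1010-
  m23 ⊆ 1--11,1-1-1
  m26 ⊆ --010,1-01-
  m27 ⊆ 1--11,1-01-
  m29 ⊆ -11-1,1-1-1
  m31 ⊆ -11-1,1--11,1-1-1
E = {--010, -11-1, 00--0}

3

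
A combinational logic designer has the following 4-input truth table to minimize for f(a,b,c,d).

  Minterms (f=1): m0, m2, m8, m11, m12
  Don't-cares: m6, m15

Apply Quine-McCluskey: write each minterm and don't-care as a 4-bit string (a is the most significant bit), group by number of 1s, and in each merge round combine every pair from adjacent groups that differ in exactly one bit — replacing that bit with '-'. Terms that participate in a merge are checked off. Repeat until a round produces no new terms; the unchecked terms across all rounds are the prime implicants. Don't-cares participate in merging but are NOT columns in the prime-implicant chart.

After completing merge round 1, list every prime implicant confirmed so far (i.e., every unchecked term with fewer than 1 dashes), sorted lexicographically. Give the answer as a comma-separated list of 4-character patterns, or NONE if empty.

size-2^0 implicants → 0000(✓)  0010(✓)  0110(✓)  1000(✓)  1011(✓)  1100(✓)  1111(✓)
size-2^1 implicants → -000  0-10  00-0  1-00  1-11
Unchecked terms (primes): -000, 0-10, 00-0, 1-00, 1-11

NONE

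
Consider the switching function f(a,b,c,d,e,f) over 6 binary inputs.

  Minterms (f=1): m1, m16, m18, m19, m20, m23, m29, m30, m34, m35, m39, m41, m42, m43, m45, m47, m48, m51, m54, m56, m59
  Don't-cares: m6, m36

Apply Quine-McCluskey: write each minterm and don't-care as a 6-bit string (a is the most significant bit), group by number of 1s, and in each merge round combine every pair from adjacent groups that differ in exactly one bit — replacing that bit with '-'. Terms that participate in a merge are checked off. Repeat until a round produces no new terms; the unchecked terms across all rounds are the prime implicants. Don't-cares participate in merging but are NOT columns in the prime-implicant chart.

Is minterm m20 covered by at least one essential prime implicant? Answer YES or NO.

YES

Round 0: 000001 000110 010000✓ 010010✓ 010011✓ 010100✓ 010111✓ 011101 011110 100010✓ 100011✓ 100100 100111✓ 101001✓ 101010✓ 101011✓ 101101✓ 101111✓ 110000✓ 110011✓ 110110 111000✓ 111011✓
Round 1: -10000 -10011 010-00 010-11 0100-0 01001- 1-0011✓ 1-1011✓ 10-010✓ 10-011✓ 10-111✓ 100-11✓ 10001-✓ 101-01✓ 101-11✓ 1010-1✓ 10101-✓ 1011-1✓ 11-000 11-011✓
Round 2: 1--011 10--11 10-01- 101--1
PIs = {-10000, -10011, 000001, 000110, 010-00, 010-11, 0100-0, 01001-, 011101, 011110, 1--011, 10--11, 10-01-, 100100, 101--1, 11-000, 110110}
Coverage chart:
  m1: 000001 ←essential
  m16: -10000,010-00,0100-0
  m18: 0100-0,01001-
  m19: -10011,010-11,01001-
  m20: 010-00 ←essential
  m23: 010-11 ←essential
  m29: 011101 ←essential
  m30: 011110 ←essential
  m34: 10-01- ←essential
  m35: 1--011,10--11,10-01-
  m39: 10--11 ←essential
  m41: 101--1 ←essential
  m42: 10-01- ←essential
  m43: 1--011,10--11,10-01-,101--1
  m45: 101--1 ←essential
  m47: 10--11,101--1
  m48: -10000,11-000
  m51: -10011,1--011
  m54: 110110 ←essential
  m56: 11-000 ←essential
  m59: 1--011 ←essential
Essential: 000001, 010-00, 010-11, 011101, 011110, 1--011, 10--11, 10-01-, 101--1, 11-000, 110110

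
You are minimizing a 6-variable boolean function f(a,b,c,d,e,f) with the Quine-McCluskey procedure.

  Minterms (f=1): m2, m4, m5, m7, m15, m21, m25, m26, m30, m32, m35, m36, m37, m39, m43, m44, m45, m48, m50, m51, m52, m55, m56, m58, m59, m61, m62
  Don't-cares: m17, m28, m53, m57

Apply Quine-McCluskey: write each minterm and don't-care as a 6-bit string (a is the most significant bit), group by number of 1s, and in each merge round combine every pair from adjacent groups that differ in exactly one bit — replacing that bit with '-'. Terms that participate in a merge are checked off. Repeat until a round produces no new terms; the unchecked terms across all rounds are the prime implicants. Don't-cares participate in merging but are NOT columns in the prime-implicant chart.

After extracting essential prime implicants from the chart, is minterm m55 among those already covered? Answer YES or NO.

NO

Round 0: 000010 000100✓ 000101✓ 000111✓ 001111✓ 010001✓ 010101✓ 011001✓ 011010✓ 011100✓ 011110✓ 100000✓ 100011✓ 100100✓ 100101✓ 100111✓ 101011✓ 101100✓ 101101✓ 110000✓ 110010✓ 110011✓ 110100✓ 110101✓ 110111✓ 111000✓ 111001✓ 111010✓ 111011✓ 111101✓ 111110✓
Round 1: -00100✓ -00101✓ -00111✓ -10101✓ -11001 -11010✓ -11110✓ 0-0101✓ 00-111 0001-1✓ 00010-✓ 01-001 010-01 011-10✓ 0111-0 1-0000✓ 1-0011✓ 1-0100✓ 1-0101✓ 1-0111✓ 1-1011✓ 1-1101✓ 10-011✓ 10-100✓ 10-101✓ 100-00✓ 100-11✓ 1001-1✓ 10010-✓ 10110-✓ 11-000✓ 11-010✓ 11-011✓ 11-101✓ 110-00✓ 110-11✓ 1100-0✓ 11001-✓ 1101-1✓ 11010-✓ 111-01 111-10✓ 1110-0✓ 1110-1✓ 11100-✓ 11101-✓
Round 2: --0101 -001-1 -0010- -11-10 1--011 1--101 1-0-00 1-0-11 1-01-1 1-010- 10-10- 11-0-0 11-01- 1110--
PIs = {--0101, -001-1, -0010-, -11-10, -11001, 00-111, 000010, 01-001, 010-01, 0111-0, 1--011, 1--101, 1-0-00, 1-0-11, 1-01-1, 1-010-, 10-10-, 11-0-0, 11-01-, 111-01, 1110--}
Coverage chart:
  m2: 000010 ←essential
  m4: -0010- ←essential
  m5: --0101,-001-1,-0010-
  m7: -001-1,00-111
  m15: 00-111 ←essential
  m21: --0101,010-01
  m25: -11001,01-001
  m26: -11-10 ←essential
  m30: -11-10,0111-0
  m32: 1-0-00 ←essential
  m35: 1--011,1-0-11
  m36: -0010-,1-0-00,1-010-,10-10-
  m37: --0101,-001-1,-0010-,1--101,1-01-1,1-010-,10-10-
  m39: -001-1,1-0-11,1-01-1
  m43: 1--011 ←essential
  m44: 10-10- ←essential
  m45: 1--101,10-10-
  m48: 1-0-00,11-0-0
  m50: 11-0-0,11-01-
  m51: 1--011,1-0-11,11-01-
  m52: 1-0-00,1-010-
  m55: 1-0-11,1-01-1
  m56: 11-0-0,1110--
  m58: -11-10,11-0-0,11-01-,1110--
  m59: 1--011,11-01-,1110--
  m61: 1--101,111-01
  m62: -11-10 ←essential
Essential: -0010-, -11-10, 00-111, 000010, 1--011, 1-0-00, 10-10-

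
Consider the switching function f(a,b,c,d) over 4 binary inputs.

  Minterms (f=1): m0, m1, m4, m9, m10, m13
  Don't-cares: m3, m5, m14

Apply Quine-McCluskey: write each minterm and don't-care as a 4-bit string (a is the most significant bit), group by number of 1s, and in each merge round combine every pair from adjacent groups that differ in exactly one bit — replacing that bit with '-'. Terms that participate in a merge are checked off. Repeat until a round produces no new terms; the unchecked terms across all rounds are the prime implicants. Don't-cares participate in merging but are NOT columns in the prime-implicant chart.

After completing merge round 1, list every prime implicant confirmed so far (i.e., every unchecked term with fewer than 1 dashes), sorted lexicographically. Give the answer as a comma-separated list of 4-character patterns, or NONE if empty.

NONE

Round 0: 0000✓ 0001✓ 0011✓ 0100✓ 0101✓ 1001✓ 1010✓ 1101✓ 1110✓
Round 1: -001✓ -101✓ 0-00✓ 0-01✓ 00-1 000-✓ 010-✓ 1-01✓ 1-10
Round 2: --01 0-0-
PIs = {--01, 0-0-, 00-1, 1-10}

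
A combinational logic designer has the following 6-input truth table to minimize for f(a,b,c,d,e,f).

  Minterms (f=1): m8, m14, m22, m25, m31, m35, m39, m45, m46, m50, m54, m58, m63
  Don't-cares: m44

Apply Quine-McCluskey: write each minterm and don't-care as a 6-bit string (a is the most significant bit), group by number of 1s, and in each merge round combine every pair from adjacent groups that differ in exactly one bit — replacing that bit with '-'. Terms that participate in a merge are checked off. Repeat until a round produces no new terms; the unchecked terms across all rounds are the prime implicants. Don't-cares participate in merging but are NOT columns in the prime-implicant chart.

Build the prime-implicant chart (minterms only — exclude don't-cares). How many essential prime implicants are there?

size-2^0 implicants → 001000  001110(✓)  010110(✓)  011001  011111(✓)  100011(✓)  100111(✓)  101100(✓)  101101(✓)  101110(✓)  110010(✓)  110110(✓)  111010(✓)  111111(✓)
size-2^1 implicants → -01110  -10110  -11111  100-11  1011-0  10110-  11-010  110-10
Unchecked terms (primes): -01110, -10110, -11111, 001000, 011001, 100-11, 1011-0, 10110-, 11-010, 110-10
Minterm coverage:
  m8 ⊆ 001000 [E]
  m14 ⊆ -01110 [E]
  m22 ⊆ -10110 [E]
  m25 ⊆ 011001 [E]
  m31 ⊆ -11111 [E]
  m35 ⊆ 100-11 [E]
  m39 ⊆ 100-11 [E]
  m45 ⊆ 10110- [E]
  m46 ⊆ -01110,1011-0
  m50 ⊆ 11-010,110-10
  m54 ⊆ -10110,110-10
  m58 ⊆ 11-010 [E]
  m63 ⊆ -11111 [E]
E = {-01110, -10110, -11111, 001000, 011001, 100-11, 10110-, 11-010}

8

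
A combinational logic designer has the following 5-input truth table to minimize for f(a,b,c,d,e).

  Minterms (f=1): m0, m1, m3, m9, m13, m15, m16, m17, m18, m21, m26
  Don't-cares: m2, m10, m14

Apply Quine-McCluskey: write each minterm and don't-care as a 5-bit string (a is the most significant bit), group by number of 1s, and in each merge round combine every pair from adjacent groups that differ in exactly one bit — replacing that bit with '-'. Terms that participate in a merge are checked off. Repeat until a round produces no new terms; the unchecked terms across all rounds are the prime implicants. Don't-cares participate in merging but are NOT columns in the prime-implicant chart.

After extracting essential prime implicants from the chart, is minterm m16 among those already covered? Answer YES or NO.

Round 0: 00000✓ 00001✓ 00010✓ 00011✓ 01001✓ 01010✓ 01101✓ 01110✓ 01111✓ 10000✓ 10001✓ 10010✓ 10101✓ 11010✓
Round 1: -0000✓ -0001✓ -0010✓ -1010✓ 0-001 0-010✓ 000-0✓ 000-1✓ 0000-✓ 0001-✓ 01-01 01-10 011-1 0111- 1-010✓ 10-01 100-0✓ 1000-✓
Round 2: --010 -00-0 -000- 000--
PIs = {--010, -00-0, -000-, 0-001, 000--, 01-01, 01-10, 011-1, 0111-, 10-01}
Coverage chart:
  m0: -00-0,-000-,000--
  m1: -000-,0-001,000--
  m3: 000-- ←essential
  m9: 0-001,01-01
  m13: 01-01,011-1
  m15: 011-1,0111-
  m16: -00-0,-000-
  m17: -000-,10-01
  m18: --010,-00-0
  m21: 10-01 ←essential
  m26: --010 ←essential
Essential: --010, 000--, 10-01

NO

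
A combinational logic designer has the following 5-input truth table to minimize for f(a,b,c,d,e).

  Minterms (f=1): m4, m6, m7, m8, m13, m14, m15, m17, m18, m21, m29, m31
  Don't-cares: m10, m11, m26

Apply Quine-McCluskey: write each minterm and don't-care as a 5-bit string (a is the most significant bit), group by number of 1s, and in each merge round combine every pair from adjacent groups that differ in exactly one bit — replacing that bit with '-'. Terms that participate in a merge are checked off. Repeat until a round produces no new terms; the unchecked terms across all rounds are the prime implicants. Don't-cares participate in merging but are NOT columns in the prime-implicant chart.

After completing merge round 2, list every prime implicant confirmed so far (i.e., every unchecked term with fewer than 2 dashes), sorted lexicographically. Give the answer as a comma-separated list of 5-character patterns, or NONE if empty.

-1010, 001-0, 010-0, 1-010, 1-101, 10-01

size-2^0 implicants → 00100(✓)  00110(✓)  00111(✓)  01000(✓)  01010(✓)  01011(✓)  01101(✓)  01110(✓)  01111(✓)  10001(✓)  10010(✓)  10101(✓)  11010(✓)  11101(✓)  11111(✓)
size-2^1 implicants → -1010  -1101(✓)  -1111(✓)  0-110(✓)  0-111(✓)  001-0  0011-(✓)  01-10(✓)  01-11(✓)  010-0  0101-(✓)  011-1(✓)  0111-(✓)  1-010  1-101  10-01  111-1(✓)
size-2^2 implicants → -11-1  0-11-  01-1-
Unchecked terms (primes): -1010, -11-1, 0-11-, 001-0, 01-1-, 010-0, 1-010, 1-101, 10-01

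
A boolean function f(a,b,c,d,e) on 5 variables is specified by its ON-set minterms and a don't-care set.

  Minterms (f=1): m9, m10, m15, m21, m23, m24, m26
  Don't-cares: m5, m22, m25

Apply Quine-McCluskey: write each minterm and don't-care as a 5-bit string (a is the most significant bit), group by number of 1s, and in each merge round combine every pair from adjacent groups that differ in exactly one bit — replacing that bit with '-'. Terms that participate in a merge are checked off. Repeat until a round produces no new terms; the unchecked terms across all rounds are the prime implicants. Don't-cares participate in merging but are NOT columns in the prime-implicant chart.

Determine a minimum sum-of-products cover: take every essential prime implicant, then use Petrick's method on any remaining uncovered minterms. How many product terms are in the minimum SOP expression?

5

[col 0] 00101*, 01001*, 01010*, 01111, 10101*, 10110*, 10111*, 11000*, 11001*, 11010*
[col 1] -0101, -1001, -1010, 101-1, 1011-, 110-0, 1100-
Prime implicants: -0101, -1001, -1010, 01111, 101-1, 1011-, 110-0, 1100-
PI chart (minterm → PIs covering it):
  9 | -1001  (sole → essential)
  10 | -1010  (sole → essential)
  15 | 01111  (sole → essential)
  21 | -0101,101-1
  23 | 101-1,1011-
  24 | 110-0,1100-
  26 | -1010,110-0
Essential prime implicants: -1001, -1010, 01111
Petrick residual → 101-1, 110-0
Minimum SOP uses 5 PIs: bc'd'e + bc'de' + a'bcde + ab'ce + abc'e'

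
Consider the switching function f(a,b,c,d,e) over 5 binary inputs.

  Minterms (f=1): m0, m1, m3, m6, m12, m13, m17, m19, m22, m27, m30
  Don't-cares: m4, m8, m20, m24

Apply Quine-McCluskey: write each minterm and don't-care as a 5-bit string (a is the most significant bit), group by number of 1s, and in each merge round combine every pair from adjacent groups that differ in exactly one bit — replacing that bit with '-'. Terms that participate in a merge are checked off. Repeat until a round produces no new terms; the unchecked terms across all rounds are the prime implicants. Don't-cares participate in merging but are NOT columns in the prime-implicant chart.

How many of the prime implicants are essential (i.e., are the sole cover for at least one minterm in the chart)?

5

size-2^0 implicants → 00000(✓)  00001(✓)  00011(✓)  00100(✓)  00110(✓)  01000(✓)  01100(✓)  01101(✓)  10001(✓)  10011(✓)  10100(✓)  10110(✓)  11000(✓)  11011(✓)  11110(✓)
size-2^1 implicants → -0001(✓)  -0011(✓)  -0100(✓)  -0110(✓)  -1000  0-000(✓)  0-100(✓)  00-00(✓)  000-1(✓)  0000-  001-0(✓)  01-00(✓)  0110-  1-011  1-110  100-1(✓)  101-0(✓)
size-2^2 implicants → -00-1  -01-0  0--00
Unchecked terms (primes): -00-1, -01-0, -1000, 0--00, 0000-, 0110-, 1-011, 1-110
Minterm coverage:
  m0 ⊆ 0--00,0000-
  m1 ⊆ -00-1,0000-
  m3 ⊆ -00-1 [E]
  m6 ⊆ -01-0 [E]
  m12 ⊆ 0--00,0110-
  m13 ⊆ 0110- [E]
  m17 ⊆ -00-1 [E]
  m19 ⊆ -00-1,1-011
  m22 ⊆ -01-0,1-110
  m27 ⊆ 1-011 [E]
  m30 ⊆ 1-110 [E]
E = {-00-1, -01-0, 0110-, 1-011, 1-110}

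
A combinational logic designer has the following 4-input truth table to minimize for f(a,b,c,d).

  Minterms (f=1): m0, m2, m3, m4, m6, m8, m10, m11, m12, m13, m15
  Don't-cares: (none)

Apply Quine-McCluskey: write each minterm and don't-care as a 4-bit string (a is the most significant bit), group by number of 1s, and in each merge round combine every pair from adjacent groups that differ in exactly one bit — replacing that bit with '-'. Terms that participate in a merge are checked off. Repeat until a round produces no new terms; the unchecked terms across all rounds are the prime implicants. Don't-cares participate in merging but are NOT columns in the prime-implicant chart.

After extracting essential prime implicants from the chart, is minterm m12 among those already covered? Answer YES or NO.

[col 0] 0000*, 0010*, 0011*, 0100*, 0110*, 1000*, 1010*, 1011*, 1100*, 1101*, 1111*
[col 1] -000*, -010*, -011*, -100*, 0-00*, 0-10*, 00-0*, 001-*, 01-0*, 1-00*, 1-11, 10-0*, 101-*, 11-1, 110-
[col 2] --00, -0-0, -01-, 0--0
Prime implicants: --00, -0-0, -01-, 0--0, 1-11, 11-1, 110-
PI chart (minterm → PIs covering it):
  0 | --00,-0-0,0--0
  2 | -0-0,-01-,0--0
  3 | -01-  (sole → essential)
  4 | --00,0--0
  6 | 0--0  (sole → essential)
  8 | --00,-0-0
  10 | -0-0,-01-
  11 | -01-,1-11
  12 | --00,110-
  13 | 11-1,110-
  15 | 1-11,11-1
Essential prime implicants: -01-, 0--0

NO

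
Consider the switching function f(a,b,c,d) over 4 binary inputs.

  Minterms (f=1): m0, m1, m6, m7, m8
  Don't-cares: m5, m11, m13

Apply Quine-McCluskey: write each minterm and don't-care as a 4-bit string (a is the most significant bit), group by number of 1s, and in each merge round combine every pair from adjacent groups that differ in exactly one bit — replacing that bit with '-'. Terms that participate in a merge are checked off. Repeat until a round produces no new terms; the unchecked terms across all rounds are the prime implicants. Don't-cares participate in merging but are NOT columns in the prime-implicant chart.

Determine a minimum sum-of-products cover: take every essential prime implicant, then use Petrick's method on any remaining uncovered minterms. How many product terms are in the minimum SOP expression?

3

Round 0: 0000✓ 0001✓ 0101✓ 0110✓ 0111✓ 1000✓ 1011 1101✓
Round 1: -000 -101 0-01 000- 01-1 011-
PIs = {-000, -101, 0-01, 000-, 01-1, 011-, 1011}
Coverage chart:
  m0: -000,000-
  m1: 0-01,000-
  m6: 011- ←essential
  m7: 01-1,011-
  m8: -000 ←essential
Essential: -000, 011-
Petrick residual → 0-01
Min cover (3 terms): b'c'd' + a'c'd + a'bc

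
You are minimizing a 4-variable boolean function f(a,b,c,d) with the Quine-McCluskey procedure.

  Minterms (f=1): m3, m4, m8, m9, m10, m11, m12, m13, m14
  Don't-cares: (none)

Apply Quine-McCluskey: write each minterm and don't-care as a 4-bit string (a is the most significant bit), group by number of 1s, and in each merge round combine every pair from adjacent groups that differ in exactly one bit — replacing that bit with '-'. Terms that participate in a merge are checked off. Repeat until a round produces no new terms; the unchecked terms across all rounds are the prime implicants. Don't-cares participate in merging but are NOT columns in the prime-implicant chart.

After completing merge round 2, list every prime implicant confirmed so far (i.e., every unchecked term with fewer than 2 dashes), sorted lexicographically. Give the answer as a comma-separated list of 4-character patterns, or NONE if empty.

[col 0] 0011*, 0100*, 1000*, 1001*, 1010*, 1011*, 1100*, 1101*, 1110*
[col 1] -011, -100, 1-00*, 1-01*, 1-10*, 10-0*, 10-1*, 100-*, 101-*, 11-0*, 110-*
[col 2] 1--0, 1-0-, 10--
Prime implicants: -011, -100, 1--0, 1-0-, 10--

-011, -100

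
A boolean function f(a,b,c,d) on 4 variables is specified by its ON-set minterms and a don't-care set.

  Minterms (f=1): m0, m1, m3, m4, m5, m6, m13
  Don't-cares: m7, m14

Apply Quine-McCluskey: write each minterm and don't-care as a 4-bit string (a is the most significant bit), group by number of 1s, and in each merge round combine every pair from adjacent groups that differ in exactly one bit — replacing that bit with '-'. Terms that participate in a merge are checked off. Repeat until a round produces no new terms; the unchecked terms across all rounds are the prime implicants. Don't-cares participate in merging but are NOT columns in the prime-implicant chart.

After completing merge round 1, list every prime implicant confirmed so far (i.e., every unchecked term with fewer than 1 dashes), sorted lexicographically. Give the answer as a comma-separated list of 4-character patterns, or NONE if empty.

NONE

[col 0] 0000*, 0001*, 0011*, 0100*, 0101*, 0110*, 0111*, 1101*, 1110*
[col 1] -101, -110, 0-00*, 0-01*, 0-11*, 00-1*, 000-*, 01-0*, 01-1*, 010-*, 011-*
[col 2] 0--1, 0-0-, 01--
Prime implicants: -101, -110, 0--1, 0-0-, 01--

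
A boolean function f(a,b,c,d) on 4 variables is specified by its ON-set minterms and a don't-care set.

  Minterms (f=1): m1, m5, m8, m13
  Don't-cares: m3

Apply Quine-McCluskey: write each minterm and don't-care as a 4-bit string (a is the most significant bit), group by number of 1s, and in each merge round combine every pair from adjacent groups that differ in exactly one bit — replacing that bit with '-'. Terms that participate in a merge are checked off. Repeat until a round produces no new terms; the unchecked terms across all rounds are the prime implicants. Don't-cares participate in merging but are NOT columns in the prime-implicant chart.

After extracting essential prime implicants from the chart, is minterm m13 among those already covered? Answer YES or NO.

YES

size-2^0 implicants → 0001(✓)  0011(✓)  0101(✓)  1000  1101(✓)
size-2^1 implicants → -101  0-01  00-1
Unchecked terms (primes): -101, 0-01, 00-1, 1000
Minterm coverage:
  m1 ⊆ 0-01,00-1
  m5 ⊆ -101,0-01
  m8 ⊆ 1000 [E]
  m13 ⊆ -101 [E]
E = {-101, 1000}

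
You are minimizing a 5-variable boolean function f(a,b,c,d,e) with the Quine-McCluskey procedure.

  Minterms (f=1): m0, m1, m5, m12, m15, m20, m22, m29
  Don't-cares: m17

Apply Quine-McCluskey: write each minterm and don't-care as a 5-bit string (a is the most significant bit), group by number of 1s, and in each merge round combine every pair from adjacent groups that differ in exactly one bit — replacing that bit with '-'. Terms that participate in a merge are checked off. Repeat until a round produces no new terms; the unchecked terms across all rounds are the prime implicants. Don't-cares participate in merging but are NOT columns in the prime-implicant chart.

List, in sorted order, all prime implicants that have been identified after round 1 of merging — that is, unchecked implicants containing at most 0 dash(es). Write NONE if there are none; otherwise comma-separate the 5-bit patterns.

01100, 01111, 11101

size-2^0 implicants → 00000(✓)  00001(✓)  00101(✓)  01100  01111  10001(✓)  10100(✓)  10110(✓)  11101
size-2^1 implicants → -0001  00-01  0000-  101-0
Unchecked terms (primes): -0001, 00-01, 0000-, 01100, 01111, 101-0, 11101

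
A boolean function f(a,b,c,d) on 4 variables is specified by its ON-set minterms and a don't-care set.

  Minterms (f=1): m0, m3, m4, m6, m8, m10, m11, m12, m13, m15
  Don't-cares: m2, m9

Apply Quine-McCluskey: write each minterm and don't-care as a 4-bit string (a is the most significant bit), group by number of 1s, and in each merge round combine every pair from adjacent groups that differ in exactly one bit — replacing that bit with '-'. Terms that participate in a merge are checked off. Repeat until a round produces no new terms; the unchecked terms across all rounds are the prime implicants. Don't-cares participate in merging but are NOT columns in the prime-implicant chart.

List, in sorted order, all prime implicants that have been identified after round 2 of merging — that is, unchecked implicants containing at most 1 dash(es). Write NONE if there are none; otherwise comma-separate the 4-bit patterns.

Round 0: 0000✓ 0010✓ 0011✓ 0100✓ 0110✓ 1000✓ 1001✓ 1010✓ 1011✓ 1100✓ 1101✓ 1111✓
Round 1: -000✓ -010✓ -011✓ -100✓ 0-00✓ 0-10✓ 00-0✓ 001-✓ 01-0✓ 1-00✓ 1-01✓ 1-11✓ 10-0✓ 10-1✓ 100-✓ 101-✓ 11-1✓ 110-✓
Round 2: --00 -0-0 -01- 0--0 1--1 1-0- 10--
PIs = {--00, -0-0, -01-, 0--0, 1--1, 1-0-, 10--}

NONE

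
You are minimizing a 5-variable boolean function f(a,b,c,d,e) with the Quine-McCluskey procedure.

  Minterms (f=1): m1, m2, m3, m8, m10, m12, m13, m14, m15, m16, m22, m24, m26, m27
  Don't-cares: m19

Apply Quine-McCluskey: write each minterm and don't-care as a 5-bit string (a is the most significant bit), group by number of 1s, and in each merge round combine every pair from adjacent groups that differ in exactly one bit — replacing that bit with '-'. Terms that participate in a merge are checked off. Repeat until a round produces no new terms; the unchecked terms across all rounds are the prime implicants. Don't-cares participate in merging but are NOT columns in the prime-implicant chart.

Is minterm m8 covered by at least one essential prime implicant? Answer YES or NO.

size-2^0 implicants → 00001(✓)  00010(✓)  00011(✓)  01000(✓)  01010(✓)  01100(✓)  01101(✓)  01110(✓)  01111(✓)  10000(✓)  10011(✓)  10110  11000(✓)  11010(✓)  11011(✓)
size-2^1 implicants → -0011  -1000(✓)  -1010(✓)  0-010  000-1  0001-  01-00(✓)  01-10(✓)  010-0(✓)  011-0(✓)  011-1(✓)  0110-(✓)  0111-(✓)  1-000  1-011  110-0(✓)  1101-
size-2^2 implicants → -10-0  01--0  011--
Unchecked terms (primes): -0011, -10-0, 0-010, 000-1, 0001-, 01--0, 011--, 1-000, 1-011, 10110, 1101-
Minterm coverage:
  m1 ⊆ 000-1 [E]
  m2 ⊆ 0-010,0001-
  m3 ⊆ -0011,000-1,0001-
  m8 ⊆ -10-0,01--0
  m10 ⊆ -10-0,0-010,01--0
  m12 ⊆ 01--0,011--
  m13 ⊆ 011-- [E]
  m14 ⊆ 01--0,011--
  m15 ⊆ 011-- [E]
  m16 ⊆ 1-000 [E]
  m22 ⊆ 10110 [E]
  m24 ⊆ -10-0,1-000
  m26 ⊆ -10-0,1101-
  m27 ⊆ 1-011,1101-
E = {000-1, 011--, 1-000, 10110}

NO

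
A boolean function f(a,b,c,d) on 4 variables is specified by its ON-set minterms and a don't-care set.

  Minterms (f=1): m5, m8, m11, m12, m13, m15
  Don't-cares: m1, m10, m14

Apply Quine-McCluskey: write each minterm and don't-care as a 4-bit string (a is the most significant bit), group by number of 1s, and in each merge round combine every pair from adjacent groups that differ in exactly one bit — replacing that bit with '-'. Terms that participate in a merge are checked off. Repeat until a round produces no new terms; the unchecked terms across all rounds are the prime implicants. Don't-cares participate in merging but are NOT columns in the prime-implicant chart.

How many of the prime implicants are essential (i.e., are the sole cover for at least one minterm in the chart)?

2

size-2^0 implicants → 0001(✓)  0101(✓)  1000(✓)  1010(✓)  1011(✓)  1100(✓)  1101(✓)  1110(✓)  1111(✓)
size-2^1 implicants → -101  0-01  1-00(✓)  1-10(✓)  1-11(✓)  10-0(✓)  101-(✓)  11-0(✓)  11-1(✓)  110-(✓)  111-(✓)
size-2^2 implicants → 1--0  1-1-  11--
Unchecked terms (primes): -101, 0-01, 1--0, 1-1-, 11--
Minterm coverage:
  m5 ⊆ -101,0-01
  m8 ⊆ 1--0 [E]
  m11 ⊆ 1-1- [E]
  m12 ⊆ 1--0,11--
  m13 ⊆ -101,11--
  m15 ⊆ 1-1-,11--
E = {1--0, 1-1-}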